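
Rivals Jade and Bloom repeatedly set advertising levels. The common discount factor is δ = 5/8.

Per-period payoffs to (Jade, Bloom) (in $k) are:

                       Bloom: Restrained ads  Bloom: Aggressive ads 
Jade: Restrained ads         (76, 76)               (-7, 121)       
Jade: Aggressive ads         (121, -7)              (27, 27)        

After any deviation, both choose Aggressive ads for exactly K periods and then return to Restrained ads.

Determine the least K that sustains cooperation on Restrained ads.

Need Σ_{k=1}^{K} δ^k ≥ (121−76)/(76−27) = 0.9184 at δ = 5/8.
At K = 1 the sum is 0.6250 < 0.9184; at K = 2 it is 1.0156 ≥ 0.9184.
So the minimum punishment length is K = 2.

2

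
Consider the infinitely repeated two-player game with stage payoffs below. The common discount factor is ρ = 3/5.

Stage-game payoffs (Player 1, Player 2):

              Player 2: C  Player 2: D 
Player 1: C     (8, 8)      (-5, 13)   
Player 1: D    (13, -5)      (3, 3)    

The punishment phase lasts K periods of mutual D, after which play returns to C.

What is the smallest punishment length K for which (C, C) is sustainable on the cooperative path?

3

Need Σ_{k=1}^{K} ρ^k ≥ (13−8)/(8−3) = 1.0000 at ρ = 3/5.
At K = 2 the sum is 0.9600 < 1.0000; at K = 3 it is 1.1760 ≥ 1.0000.
So the minimum punishment length is K = 3.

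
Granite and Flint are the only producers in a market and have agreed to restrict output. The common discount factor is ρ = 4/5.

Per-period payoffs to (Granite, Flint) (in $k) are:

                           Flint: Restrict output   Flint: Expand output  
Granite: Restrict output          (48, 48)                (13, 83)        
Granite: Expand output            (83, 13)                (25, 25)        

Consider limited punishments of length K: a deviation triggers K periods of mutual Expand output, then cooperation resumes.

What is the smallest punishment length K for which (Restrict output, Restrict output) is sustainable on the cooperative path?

3

IC: ρ(1−ρ^K)/(1−ρ) ≥ (83−48)/(48−25) = 35/23.
With ρ = 4/5: need 1 − ρ^K ≥ 35/23·(1−4/5)/(4/5), i.e. ρ^K ≤ 0.6196.
Since (4/5)^2 = 0.6400 and (4/5)^3 = 0.5120, the smallest such K is 3.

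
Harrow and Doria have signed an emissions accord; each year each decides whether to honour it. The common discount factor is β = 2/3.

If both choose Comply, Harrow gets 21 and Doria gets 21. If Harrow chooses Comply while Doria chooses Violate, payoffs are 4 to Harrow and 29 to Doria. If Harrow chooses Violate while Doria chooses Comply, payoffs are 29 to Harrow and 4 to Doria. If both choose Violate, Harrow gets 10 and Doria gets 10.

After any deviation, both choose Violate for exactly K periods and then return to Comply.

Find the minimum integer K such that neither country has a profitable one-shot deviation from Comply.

2

Need Σ_{k=1}^{K} β^k ≥ (29−21)/(21−10) = 0.7273 at β = 2/3.
At K = 1 the sum is 0.6667 < 0.7273; at K = 2 it is 1.1111 ≥ 0.7273.
So the minimum punishment length is K = 2.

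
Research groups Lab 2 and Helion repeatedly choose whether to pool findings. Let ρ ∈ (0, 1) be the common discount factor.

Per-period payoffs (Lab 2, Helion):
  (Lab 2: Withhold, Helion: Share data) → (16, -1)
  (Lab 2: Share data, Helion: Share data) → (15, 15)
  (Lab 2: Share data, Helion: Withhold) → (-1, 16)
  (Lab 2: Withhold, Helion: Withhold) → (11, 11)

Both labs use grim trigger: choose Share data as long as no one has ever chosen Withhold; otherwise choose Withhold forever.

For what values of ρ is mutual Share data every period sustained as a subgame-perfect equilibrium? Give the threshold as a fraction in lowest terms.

One-period gain from deviating is 16 − 15 = 1. The loss is 15 − 11 = 4 in every subsequent period, with present value 4·ρ/(1−ρ).
Deviation is unprofitable when 4·ρ/(1−ρ) ≥ 1, i.e. ρ/(1−ρ) ≥ 1/4.
Equivalently ρ ≥ 1/(1+4) = 1/5.

1/5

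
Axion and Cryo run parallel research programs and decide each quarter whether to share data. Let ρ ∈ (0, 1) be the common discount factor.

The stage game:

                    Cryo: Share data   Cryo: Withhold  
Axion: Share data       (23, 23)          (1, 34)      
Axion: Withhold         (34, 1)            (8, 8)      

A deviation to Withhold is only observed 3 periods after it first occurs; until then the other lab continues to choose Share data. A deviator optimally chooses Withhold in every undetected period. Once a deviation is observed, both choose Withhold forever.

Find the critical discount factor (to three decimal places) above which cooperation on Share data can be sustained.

0.751

A deviator earns 34 for 3 periods, then 8 forever; cooperating earns 23 forever. Multiplying the IC by (1−ρ):
23 ≥ 34(1−ρ^3) + 8ρ^3, so 26·ρ^3 ≥ 11 and ρ^3 ≥ 11/26.
ρ ≥ (11/26)^(1/3) ≈ 0.751.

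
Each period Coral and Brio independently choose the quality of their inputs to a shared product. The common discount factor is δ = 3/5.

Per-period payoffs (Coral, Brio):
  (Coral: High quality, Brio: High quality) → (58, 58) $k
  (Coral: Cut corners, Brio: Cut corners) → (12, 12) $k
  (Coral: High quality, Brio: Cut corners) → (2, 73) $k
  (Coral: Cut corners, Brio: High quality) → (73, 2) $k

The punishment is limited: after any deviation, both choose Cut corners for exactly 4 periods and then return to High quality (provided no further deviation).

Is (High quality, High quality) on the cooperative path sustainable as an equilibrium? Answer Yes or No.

IC: δ+…+δ^4 ≥ (73−58)/(58−12) = 15/46.
At δ = 3/5: partial sum = 1.3056 ≥ 0.3261. Cooperation sustainable.

Yes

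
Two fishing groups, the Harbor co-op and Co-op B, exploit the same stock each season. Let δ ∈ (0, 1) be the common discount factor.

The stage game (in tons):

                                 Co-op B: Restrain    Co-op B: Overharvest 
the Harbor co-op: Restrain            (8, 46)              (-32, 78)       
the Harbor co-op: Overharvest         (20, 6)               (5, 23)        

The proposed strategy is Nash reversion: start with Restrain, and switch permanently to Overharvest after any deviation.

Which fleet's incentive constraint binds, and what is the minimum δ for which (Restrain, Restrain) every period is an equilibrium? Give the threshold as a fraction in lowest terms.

the Harbor co-op; δ ≥ 4/5

For the Harbor co-op: deviation gain 20−8 = 12, per-period punishment loss 8−5 = 3. IC gives δ ≥ 12/15 = 4/5.
For Co-op B: gain 32, loss 23 per period, so δ ≥ 32/55.
The tighter constraint is the Harbor co-op's, so cooperation needs δ ≥ 4/5.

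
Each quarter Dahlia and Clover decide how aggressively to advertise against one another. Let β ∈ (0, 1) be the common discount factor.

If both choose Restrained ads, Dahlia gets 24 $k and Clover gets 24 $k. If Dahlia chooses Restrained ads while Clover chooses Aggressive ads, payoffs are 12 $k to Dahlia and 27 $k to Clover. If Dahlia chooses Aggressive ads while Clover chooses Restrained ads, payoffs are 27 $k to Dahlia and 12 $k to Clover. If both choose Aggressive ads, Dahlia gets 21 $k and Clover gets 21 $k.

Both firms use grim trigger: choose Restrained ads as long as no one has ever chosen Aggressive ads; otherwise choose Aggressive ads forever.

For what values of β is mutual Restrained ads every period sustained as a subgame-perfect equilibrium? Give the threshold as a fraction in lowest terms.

1/2

Cooperation forever yields 24 each period: 24/(1−β).
Deviating yields 27 once, then 21 forever: 27 + 21β/(1−β).
No profitable deviation requires 24/(1−β) ≥ 27 + 21β/(1−β).
Multiplying by (1−β): 24 ≥ 27(1−β) + 21β = 27 − 6β.
So 6β ≥ 3, i.e. β ≥ 3/6 = 1/2.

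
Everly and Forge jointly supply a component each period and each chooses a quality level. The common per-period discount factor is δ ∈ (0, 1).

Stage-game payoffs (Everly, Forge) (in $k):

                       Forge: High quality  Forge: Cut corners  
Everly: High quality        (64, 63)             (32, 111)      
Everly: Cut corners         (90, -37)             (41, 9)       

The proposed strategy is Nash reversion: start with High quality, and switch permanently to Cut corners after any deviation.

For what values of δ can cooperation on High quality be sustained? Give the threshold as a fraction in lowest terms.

Everly's threshold: (90−64)/(90−41) = 26/49.
Forge's threshold: (111−63)/(111−9) = 8/17.
26/49 > 8/17, so Everly binds and δ* = 26/49.

26/49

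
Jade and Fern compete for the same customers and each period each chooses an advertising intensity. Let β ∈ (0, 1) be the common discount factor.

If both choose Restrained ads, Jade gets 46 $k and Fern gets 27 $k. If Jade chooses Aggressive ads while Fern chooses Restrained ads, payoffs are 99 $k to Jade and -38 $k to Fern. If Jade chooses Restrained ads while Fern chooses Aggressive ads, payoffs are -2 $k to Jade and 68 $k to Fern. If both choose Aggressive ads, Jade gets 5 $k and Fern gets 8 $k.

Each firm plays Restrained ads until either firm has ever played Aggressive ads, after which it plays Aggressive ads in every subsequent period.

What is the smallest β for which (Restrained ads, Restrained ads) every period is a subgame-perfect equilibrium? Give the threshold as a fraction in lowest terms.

41/60

For Jade: deviation gain 99−46 = 53, per-period punishment loss 46−5 = 41. IC gives β ≥ 53/94.
For Fern: gain 41, loss 19 per period, so β ≥ 41/60.
The tighter constraint is Fern's, so cooperation needs β ≥ 41/60.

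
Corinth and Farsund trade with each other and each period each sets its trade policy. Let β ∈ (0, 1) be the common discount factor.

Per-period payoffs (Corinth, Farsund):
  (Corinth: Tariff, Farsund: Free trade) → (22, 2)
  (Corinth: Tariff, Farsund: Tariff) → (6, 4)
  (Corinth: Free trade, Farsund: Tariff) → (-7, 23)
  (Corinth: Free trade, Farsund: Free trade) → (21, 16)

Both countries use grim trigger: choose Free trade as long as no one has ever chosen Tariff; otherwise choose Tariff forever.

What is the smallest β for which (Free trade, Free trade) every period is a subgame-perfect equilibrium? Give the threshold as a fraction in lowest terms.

Corinth: cooperation gives 21 each period; deviation gives 22 once then 6 forever.
  21/(1−β) ≥ 22 + 6β/(1−β) ⇒ β ≥ 1/16.
Farsund: cooperation gives 16 each period; deviation gives 23 once then 4 forever.
  β ≥ 7/19.
Both must hold, so the binding constraint is Farsund's: β ≥ 7/19.

7/19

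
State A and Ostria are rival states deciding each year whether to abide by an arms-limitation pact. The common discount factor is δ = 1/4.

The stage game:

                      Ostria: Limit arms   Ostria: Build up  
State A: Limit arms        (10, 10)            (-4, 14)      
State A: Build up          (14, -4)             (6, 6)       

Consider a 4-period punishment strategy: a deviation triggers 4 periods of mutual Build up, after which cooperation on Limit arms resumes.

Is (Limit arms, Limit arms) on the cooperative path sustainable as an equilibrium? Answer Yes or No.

Comparing payoff streams over the 5 periods until play realigns: cooperate → 10(1+δ+…+δ^4); deviate → 14 + 6(δ+…+δ^4).
Cooperation is sustained iff (10−6)(δ+…+δ^4) ≥ 14−10.
δ+…+δ^4 = 1/4·(1−(1/4)^4)/(1−1/4) = 0.3320, and (14−10)/(10−6) = 1.0000.
0.3320 < 1.0000, so cooperation is not sustainable.

No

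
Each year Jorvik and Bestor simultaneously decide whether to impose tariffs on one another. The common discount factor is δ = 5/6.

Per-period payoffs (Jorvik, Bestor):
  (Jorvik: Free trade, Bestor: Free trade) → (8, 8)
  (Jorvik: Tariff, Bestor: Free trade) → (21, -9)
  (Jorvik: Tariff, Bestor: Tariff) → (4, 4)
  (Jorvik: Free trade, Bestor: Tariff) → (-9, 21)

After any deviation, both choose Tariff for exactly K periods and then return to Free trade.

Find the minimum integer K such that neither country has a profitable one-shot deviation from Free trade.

6

Need Σ_{k=1}^{K} δ^k ≥ (21−8)/(8−4) = 3.2500 at δ = 5/6.
At K = 5 the sum is 2.9906 < 3.2500; at K = 6 it is 3.3255 ≥ 3.2500.
So the minimum punishment length is K = 6.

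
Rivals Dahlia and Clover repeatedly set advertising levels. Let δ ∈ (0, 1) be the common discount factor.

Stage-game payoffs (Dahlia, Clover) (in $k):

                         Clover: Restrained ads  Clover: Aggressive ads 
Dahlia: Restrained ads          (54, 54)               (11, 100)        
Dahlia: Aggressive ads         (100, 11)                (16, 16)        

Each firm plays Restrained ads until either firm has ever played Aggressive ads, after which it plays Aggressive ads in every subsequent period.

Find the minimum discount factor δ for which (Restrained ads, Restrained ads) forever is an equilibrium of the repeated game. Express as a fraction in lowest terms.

54/(1−δ) ≥ 100 + 16δ/(1−δ)
54 ≥ 100 − 84δ
δ ≥ 46/84 = 23/42.

23/42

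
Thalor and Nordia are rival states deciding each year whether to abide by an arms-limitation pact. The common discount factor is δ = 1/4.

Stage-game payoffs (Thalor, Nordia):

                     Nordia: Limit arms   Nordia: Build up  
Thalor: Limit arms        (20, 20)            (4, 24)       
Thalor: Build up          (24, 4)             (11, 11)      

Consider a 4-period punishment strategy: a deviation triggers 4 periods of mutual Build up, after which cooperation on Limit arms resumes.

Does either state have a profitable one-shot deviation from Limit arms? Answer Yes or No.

IC: δ+…+δ^4 ≥ (24−20)/(20−11) = 4/9.
At δ = 1/4: partial sum = 0.3320 < 0.4444. Cooperation not sustainable.

Yes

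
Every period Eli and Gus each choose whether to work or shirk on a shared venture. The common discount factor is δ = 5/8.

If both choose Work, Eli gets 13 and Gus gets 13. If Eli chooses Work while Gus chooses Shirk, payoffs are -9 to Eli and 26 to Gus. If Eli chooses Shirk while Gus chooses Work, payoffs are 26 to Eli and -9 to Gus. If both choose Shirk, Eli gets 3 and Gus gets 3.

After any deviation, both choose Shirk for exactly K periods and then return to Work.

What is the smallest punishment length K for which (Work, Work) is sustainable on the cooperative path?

4

No profitable deviation requires (13−3)(δ+…+δ^K) ≥ 26−13, i.e. δ+…+δ^K ≥ 13/10 ≈ 1.3000.
With δ = 5/8, the partial sums are K=1: 0.6250, K=2: 1.0156, K=3: 1.2598, K=4: 1.4124.
K = 4 is the first length at which the sum reaches 1.3000.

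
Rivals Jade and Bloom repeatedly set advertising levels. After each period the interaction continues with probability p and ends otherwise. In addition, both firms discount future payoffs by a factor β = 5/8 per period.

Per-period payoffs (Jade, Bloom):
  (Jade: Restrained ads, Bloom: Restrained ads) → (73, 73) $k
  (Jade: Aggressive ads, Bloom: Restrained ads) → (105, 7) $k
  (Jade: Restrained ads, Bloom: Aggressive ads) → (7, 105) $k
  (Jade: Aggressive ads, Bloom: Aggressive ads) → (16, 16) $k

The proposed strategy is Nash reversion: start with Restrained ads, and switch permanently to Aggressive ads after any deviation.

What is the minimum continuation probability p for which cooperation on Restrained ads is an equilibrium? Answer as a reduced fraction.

256/445

Expected continuation weight on next period's payoff is β·p = 5/8·p, which plays the role of the discount factor.
Cooperation requires 5/8·p ≥ (105−73)/(105−16) = 32/89, hence p ≥ 256/445.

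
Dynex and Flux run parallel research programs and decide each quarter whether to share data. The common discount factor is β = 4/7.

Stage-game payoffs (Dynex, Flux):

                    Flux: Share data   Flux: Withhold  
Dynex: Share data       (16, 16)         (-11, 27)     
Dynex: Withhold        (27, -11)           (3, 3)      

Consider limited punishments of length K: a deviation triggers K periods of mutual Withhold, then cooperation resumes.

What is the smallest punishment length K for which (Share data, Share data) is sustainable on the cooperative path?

2

IC: β(1−β^K)/(1−β) ≥ (27−16)/(16−3) = 11/13.
With β = 4/7: need 1 − β^K ≥ 11/13·(1−4/7)/(4/7), i.e. β^K ≤ 0.3654.
Since (4/7)^1 = 0.5714 and (4/7)^2 = 0.3265, the smallest such K is 2.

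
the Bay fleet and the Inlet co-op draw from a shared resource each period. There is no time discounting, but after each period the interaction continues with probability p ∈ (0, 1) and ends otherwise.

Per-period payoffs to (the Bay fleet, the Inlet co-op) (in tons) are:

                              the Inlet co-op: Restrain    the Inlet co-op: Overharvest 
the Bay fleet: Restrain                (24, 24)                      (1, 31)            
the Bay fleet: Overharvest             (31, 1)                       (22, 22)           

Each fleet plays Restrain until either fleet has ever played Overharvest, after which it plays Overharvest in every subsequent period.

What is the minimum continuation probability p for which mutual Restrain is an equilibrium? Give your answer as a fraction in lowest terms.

Expected cooperation value is 24 + p·24 + p²·24 + … = 24/(1−p); deviation gives 31 + p·22/(1−p).
24 ≥ 31(1−p) + 22p ⇒ 9p ≥ 7 ⇒ p ≥ 7/9.

7/9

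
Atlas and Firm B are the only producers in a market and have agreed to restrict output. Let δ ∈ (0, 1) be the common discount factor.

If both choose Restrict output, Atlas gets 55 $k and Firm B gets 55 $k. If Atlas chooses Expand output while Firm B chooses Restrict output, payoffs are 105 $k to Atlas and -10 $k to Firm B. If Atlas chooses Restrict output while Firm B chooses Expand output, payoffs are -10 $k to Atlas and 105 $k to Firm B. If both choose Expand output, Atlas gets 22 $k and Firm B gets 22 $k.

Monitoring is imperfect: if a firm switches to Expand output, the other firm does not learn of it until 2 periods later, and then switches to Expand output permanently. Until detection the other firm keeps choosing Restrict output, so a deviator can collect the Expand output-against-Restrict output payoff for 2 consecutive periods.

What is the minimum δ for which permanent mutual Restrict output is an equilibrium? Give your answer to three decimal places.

Deviating for the 2 undetected periods gains 105−55 = 50 per period over cooperation, then loses 55−22 = 33 per period forever once punishment starts.
Gain: 50(1 + δ + … + δ^1); loss: 33·δ^2/(1−δ).
No profitable deviation ⇔ 50(1−δ^2) ≤ 33·δ^2, i.e. δ^2 ≥ 50/(50+33) = 50/83.
Hence δ ≥ (50/83)^(1/2) ≈ 0.776.

0.776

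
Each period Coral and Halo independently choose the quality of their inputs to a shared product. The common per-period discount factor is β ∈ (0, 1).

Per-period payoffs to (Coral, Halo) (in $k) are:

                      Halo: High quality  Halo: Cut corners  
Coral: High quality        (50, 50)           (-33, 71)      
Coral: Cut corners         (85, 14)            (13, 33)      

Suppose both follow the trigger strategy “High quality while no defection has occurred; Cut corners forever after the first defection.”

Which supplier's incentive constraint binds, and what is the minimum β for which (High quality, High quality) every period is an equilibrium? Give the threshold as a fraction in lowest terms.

Coral's threshold: (85−50)/(85−13) = 35/72.
Halo's threshold: (71−50)/(71−33) = 21/38.
35/72 < 21/38, so Halo binds and β* = 21/38.

Halo; β ≥ 21/38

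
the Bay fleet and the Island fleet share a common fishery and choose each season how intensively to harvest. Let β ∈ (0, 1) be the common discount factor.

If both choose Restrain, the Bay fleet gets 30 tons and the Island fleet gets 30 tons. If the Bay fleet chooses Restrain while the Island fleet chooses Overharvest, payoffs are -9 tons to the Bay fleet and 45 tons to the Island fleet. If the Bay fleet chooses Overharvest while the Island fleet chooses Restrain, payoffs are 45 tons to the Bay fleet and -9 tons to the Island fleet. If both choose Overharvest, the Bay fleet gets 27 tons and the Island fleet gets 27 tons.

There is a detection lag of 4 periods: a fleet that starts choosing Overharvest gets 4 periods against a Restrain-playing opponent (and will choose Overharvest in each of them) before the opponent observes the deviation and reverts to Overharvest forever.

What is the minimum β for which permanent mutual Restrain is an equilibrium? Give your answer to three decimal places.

0.955

The best deviation is to choose Overharvest for all 4 undetected periods, earning 45 each, then 27 forever once detected.
Deviation value: 45(1−β^4)/(1−β) + 27β^4/(1−β); cooperation value: 30/(1−β).
IC: 30 ≥ 45(1−β^4) + 27β^4 = 45 − 18β^4.
So β^4 ≥ 15/18 = 5/6, giving β ≥ (5/6)^(1/4) ≈ 0.955.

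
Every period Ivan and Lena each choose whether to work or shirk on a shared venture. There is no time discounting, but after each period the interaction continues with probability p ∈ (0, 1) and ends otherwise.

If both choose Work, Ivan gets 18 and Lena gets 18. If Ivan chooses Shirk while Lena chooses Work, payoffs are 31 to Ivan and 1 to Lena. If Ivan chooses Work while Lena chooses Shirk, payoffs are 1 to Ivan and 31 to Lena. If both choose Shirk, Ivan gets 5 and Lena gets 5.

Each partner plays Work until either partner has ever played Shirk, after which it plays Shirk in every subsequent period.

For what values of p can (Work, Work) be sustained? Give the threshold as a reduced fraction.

Expected cooperation value is 18 + p·18 + p²·18 + … = 18/(1−p); deviation gives 31 + p·5/(1−p).
18 ≥ 31(1−p) + 5p ⇒ 26p ≥ 13 ⇒ p ≥ 13/26 = 1/2.

1/2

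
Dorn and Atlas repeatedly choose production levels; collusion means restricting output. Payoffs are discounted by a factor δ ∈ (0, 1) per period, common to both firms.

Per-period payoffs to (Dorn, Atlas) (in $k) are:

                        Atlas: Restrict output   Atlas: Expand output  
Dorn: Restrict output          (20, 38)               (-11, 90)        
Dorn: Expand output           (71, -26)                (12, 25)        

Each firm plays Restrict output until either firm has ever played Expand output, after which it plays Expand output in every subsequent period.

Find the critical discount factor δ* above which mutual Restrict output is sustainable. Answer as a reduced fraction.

For Dorn: deviation gain 71−20 = 51, per-period punishment loss 20−12 = 8. IC gives δ ≥ 51/59.
For Atlas: gain 52, loss 13 per period, so δ ≥ 52/65 = 4/5.
The tighter constraint is Dorn's, so cooperation needs δ ≥ 51/59.

51/59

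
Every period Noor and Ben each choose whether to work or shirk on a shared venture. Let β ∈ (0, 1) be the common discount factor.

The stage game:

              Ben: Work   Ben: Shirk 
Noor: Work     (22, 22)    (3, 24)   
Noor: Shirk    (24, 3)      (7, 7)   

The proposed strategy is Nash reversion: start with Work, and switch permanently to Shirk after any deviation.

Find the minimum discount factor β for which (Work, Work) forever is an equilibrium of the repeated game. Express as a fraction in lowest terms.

2/17

One-period gain from deviating is 24 − 22 = 2. The loss is 22 − 7 = 15 in every subsequent period, with present value 15·β/(1−β).
Deviation is unprofitable when 15·β/(1−β) ≥ 2, i.e. β/(1−β) ≥ 2/15.
Equivalently β ≥ 2/(2+15) = 2/17.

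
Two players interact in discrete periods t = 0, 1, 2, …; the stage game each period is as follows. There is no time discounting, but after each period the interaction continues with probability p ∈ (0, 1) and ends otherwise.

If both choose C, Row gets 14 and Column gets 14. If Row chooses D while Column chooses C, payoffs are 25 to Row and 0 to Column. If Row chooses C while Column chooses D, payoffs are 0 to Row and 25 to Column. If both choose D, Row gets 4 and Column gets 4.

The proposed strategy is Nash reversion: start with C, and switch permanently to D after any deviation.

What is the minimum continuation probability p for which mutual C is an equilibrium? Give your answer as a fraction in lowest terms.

11/21

Expected cooperation value is 14 + p·14 + p²·14 + … = 14/(1−p); deviation gives 25 + p·4/(1−p).
14 ≥ 25(1−p) + 4p ⇒ 21p ≥ 11 ⇒ p ≥ 11/21.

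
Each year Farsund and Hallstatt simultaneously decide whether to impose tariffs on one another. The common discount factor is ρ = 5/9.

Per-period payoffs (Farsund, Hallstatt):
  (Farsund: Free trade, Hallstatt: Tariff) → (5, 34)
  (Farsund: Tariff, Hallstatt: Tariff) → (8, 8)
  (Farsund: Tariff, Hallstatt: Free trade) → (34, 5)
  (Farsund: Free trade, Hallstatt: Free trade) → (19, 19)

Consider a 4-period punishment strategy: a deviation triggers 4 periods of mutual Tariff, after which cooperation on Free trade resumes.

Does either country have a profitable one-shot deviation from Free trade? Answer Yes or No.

Comparing payoff streams over the 5 periods until play realigns: cooperate → 19(1+ρ+…+ρ^4); deviate → 34 + 8(ρ+…+ρ^4).
Cooperation is sustained iff (19−8)(ρ+…+ρ^4) ≥ 34−19.
ρ+…+ρ^4 = 5/9·(1−(5/9)^4)/(1−5/9) = 1.1309, and (34−19)/(19−8) = 1.3636.
1.1309 < 1.3636, so cooperation is not sustainable.

Yes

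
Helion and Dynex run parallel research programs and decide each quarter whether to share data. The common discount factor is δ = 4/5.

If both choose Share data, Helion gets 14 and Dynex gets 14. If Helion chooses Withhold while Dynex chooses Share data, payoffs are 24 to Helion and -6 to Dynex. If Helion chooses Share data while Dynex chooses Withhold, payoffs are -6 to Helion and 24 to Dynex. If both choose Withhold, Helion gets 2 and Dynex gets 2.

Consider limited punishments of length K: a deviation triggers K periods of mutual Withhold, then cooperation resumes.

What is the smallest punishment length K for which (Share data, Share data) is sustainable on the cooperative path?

Need Σ_{k=1}^{K} δ^k ≥ (24−14)/(14−2) = 0.8333 at δ = 4/5.
At K = 1 the sum is 0.8000 < 0.8333; at K = 2 it is 1.4400 ≥ 0.8333.
So the minimum punishment length is K = 2.

2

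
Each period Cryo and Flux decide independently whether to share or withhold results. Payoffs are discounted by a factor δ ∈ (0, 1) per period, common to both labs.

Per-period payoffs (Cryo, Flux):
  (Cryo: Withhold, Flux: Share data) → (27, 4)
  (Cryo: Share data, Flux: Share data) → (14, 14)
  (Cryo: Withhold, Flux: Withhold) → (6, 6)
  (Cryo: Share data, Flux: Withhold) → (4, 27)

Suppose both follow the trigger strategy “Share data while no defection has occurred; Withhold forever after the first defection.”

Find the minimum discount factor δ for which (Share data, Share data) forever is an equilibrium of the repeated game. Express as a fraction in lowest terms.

13/21

Cooperation forever yields 14 each period: 14/(1−δ).
Deviating yields 27 once, then 6 forever: 27 + 6δ/(1−δ).
No profitable deviation requires 14/(1−δ) ≥ 27 + 6δ/(1−δ).
Multiplying by (1−δ): 14 ≥ 27(1−δ) + 6δ = 27 − 21δ.
So 21δ ≥ 13, i.e. δ ≥ 13/21.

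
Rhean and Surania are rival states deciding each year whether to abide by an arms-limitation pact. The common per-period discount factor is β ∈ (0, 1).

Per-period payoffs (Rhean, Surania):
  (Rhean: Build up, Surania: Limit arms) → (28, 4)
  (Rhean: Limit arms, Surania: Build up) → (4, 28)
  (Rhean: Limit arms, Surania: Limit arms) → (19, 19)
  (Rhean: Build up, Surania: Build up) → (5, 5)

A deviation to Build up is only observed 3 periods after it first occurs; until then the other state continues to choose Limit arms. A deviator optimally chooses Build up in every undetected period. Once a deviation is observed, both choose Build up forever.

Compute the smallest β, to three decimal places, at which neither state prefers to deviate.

The best deviation is to choose Build up for all 3 undetected periods, earning 28 each, then 5 forever once detected.
Deviation value: 28(1−β^3)/(1−β) + 5β^3/(1−β); cooperation value: 19/(1−β).
IC: 19 ≥ 28(1−β^3) + 5β^3 = 28 − 23β^3.
So β^3 ≥ 9/23, giving β ≥ (9/23)^(1/3) ≈ 0.731.

0.731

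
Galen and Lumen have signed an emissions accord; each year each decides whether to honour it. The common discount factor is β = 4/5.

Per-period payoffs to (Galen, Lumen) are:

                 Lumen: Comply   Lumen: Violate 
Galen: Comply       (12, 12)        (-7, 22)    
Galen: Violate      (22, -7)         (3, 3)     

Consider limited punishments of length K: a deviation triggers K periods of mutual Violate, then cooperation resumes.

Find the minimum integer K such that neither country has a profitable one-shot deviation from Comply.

Need Σ_{k=1}^{K} β^k ≥ (22−12)/(12−3) = 1.1111 at β = 4/5.
At K = 1 the sum is 0.8000 < 1.1111; at K = 2 it is 1.4400 ≥ 1.1111.
So the minimum punishment length is K = 2.

2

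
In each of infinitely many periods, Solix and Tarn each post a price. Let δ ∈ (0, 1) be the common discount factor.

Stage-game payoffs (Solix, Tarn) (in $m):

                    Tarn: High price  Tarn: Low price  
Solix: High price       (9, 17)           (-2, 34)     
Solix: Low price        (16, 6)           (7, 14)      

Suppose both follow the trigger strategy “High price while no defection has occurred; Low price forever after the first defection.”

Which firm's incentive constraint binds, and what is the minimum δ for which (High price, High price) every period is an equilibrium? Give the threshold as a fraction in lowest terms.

Tarn; δ ≥ 17/20

Solix: cooperation gives 9 each period; deviation gives 16 once then 7 forever.
  9/(1−δ) ≥ 16 + 7δ/(1−δ) ⇒ δ ≥ 7/9.
Tarn: cooperation gives 17 each period; deviation gives 34 once then 14 forever.
  δ ≥ 17/20.
Both must hold, so the binding constraint is Tarn's: δ ≥ 17/20.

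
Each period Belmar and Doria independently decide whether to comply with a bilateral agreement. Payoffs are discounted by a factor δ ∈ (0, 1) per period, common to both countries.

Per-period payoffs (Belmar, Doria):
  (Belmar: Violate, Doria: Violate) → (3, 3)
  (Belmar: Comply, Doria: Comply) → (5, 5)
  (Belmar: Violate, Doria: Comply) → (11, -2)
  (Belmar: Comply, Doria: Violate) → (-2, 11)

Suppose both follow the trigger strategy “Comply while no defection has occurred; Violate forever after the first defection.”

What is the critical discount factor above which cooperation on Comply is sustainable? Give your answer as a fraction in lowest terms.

Cooperation forever yields 5 each period: 5/(1−δ).
Deviating yields 11 once, then 3 forever: 11 + 3δ/(1−δ).
No profitable deviation requires 5/(1−δ) ≥ 11 + 3δ/(1−δ).
Multiplying by (1−δ): 5 ≥ 11(1−δ) + 3δ = 11 − 8δ.
So 8δ ≥ 6, i.e. δ ≥ 6/8 = 3/4.

3/4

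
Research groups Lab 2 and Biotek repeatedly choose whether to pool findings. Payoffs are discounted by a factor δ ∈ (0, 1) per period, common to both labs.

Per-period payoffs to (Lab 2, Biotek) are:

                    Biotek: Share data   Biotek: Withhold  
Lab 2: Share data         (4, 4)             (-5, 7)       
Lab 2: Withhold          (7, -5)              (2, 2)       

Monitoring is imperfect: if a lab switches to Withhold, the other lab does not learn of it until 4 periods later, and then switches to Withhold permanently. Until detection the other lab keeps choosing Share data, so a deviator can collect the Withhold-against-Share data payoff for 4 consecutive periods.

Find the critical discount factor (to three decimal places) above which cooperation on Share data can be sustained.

0.880

The best deviation is to choose Withhold for all 4 undetected periods, earning 7 each, then 2 forever once detected.
Deviation value: 7(1−δ^4)/(1−δ) + 2δ^4/(1−δ); cooperation value: 4/(1−δ).
IC: 4 ≥ 7(1−δ^4) + 2δ^4 = 7 − 5δ^4.
So δ^4 ≥ 3/5, giving δ ≥ (3/5)^(1/4) ≈ 0.880.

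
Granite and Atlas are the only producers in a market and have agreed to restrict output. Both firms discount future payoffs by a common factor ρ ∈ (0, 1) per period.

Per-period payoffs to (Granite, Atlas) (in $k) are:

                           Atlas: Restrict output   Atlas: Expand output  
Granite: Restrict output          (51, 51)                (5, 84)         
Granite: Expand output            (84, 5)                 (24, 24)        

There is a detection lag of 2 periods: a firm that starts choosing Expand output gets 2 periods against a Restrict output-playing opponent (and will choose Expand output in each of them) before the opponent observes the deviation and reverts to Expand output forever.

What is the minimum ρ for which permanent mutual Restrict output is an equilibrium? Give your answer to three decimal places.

The best deviation is to choose Expand output for all 2 undetected periods, earning 84 each, then 24 forever once detected.
Deviation value: 84(1−ρ^2)/(1−ρ) + 24ρ^2/(1−ρ); cooperation value: 51/(1−ρ).
IC: 51 ≥ 84(1−ρ^2) + 24ρ^2 = 84 − 60ρ^2.
So ρ^2 ≥ 33/60 = 11/20, giving ρ ≥ (11/20)^(1/2) ≈ 0.742.

0.742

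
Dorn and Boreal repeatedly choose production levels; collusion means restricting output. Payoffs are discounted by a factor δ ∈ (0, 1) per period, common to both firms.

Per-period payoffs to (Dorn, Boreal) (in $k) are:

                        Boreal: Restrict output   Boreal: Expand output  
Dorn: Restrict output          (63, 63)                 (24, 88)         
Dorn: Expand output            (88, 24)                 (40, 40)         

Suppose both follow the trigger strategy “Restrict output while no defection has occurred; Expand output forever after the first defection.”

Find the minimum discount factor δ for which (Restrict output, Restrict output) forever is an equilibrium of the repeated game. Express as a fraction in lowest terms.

25/48

Under grim trigger the critical discount factor is (T−C)/(T−P) with T = 88, C = 63, P = 40.
δ* = (88−63)/(88−40) = 25/48.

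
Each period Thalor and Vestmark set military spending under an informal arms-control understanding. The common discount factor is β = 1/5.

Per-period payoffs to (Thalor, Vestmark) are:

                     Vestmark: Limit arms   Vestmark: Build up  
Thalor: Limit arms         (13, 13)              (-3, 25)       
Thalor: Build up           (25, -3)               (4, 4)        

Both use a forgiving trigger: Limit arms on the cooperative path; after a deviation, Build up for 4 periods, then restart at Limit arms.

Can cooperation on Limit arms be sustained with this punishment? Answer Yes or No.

No

A one-shot deviation gives 25 now, then 4 for 4 periods, then back to 13.
Gain from deviating: (25−13) today; loss: (13−4) in each of the next 4 periods.
No-deviation condition: (13−4)(β+…+β^4) ≥ 25−13, i.e. β+…+β^4 ≥ 4/3.
At β = 1/5: β+…+β^4 = 0.2496 < 1.3333.
So cooperation is not sustainable.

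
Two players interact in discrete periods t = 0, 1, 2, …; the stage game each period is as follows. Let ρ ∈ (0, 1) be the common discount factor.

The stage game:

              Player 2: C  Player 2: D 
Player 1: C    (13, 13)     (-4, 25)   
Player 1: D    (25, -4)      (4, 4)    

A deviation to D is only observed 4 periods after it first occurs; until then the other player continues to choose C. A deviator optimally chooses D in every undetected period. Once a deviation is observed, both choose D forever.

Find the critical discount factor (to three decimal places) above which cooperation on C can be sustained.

A deviator earns 25 for 4 periods, then 4 forever; cooperating earns 13 forever. Multiplying the IC by (1−ρ):
13 ≥ 25(1−ρ^4) + 4ρ^4, so 21·ρ^4 ≥ 12 and ρ^4 ≥ 4/7.
ρ ≥ (4/7)^(1/4) ≈ 0.869.

0.869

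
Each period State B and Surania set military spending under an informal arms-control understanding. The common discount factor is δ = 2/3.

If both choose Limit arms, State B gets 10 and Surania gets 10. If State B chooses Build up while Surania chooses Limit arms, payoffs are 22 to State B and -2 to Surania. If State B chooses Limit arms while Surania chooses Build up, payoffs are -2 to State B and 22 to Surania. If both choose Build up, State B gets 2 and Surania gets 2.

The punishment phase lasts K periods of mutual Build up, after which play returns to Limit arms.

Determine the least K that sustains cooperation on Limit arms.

IC: δ(1−δ^K)/(1−δ) ≥ (22−10)/(10−2) = 3/2.
With δ = 2/3: need 1 − δ^K ≥ 3/2·(1−2/3)/(2/3), i.e. δ^K ≤ 0.2500.
Since (2/3)^3 = 0.2963 and (2/3)^4 = 0.1975, the smallest such K is 4.

4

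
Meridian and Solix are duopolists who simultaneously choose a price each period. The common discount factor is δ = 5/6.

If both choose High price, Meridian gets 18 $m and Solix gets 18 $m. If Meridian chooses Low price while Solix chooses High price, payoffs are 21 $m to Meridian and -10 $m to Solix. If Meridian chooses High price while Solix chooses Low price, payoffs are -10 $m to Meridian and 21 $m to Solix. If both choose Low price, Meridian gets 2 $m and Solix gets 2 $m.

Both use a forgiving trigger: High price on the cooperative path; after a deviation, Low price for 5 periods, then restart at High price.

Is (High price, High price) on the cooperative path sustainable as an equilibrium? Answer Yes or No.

Yes

IC: δ+…+δ^5 ≥ (21−18)/(18−2) = 3/16.
At δ = 5/6: partial sum = 2.9906 ≥ 0.1875. Cooperation sustainable.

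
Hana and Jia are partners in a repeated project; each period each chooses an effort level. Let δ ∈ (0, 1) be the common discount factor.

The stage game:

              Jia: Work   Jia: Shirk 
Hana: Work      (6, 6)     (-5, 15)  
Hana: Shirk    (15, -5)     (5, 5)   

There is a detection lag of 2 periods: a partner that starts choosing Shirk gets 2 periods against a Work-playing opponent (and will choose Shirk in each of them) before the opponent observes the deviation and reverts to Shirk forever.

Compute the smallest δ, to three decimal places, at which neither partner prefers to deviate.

A deviator earns 15 for 2 periods, then 5 forever; cooperating earns 6 forever. Multiplying the IC by (1−δ):
6 ≥ 15(1−δ^2) + 5δ^2, so 10·δ^2 ≥ 9 and δ^2 ≥ 9/10.
δ ≥ (9/10)^(1/2) ≈ 0.949.

0.949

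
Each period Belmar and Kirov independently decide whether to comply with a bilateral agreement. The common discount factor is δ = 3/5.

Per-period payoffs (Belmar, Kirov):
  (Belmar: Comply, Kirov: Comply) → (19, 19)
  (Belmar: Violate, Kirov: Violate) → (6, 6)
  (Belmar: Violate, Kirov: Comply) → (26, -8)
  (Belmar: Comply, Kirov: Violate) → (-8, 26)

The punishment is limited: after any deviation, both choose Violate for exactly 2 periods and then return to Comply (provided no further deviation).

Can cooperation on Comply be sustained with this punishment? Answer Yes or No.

Yes

Comparing payoff streams over the 3 periods until play realigns: cooperate → 19(1+δ+…+δ^2); deviate → 26 + 6(δ+…+δ^2).
Cooperation is sustained iff (19−6)(δ+…+δ^2) ≥ 26−19.
δ+…+δ^2 = 3/5·(1−(3/5)^2)/(1−3/5) = 0.9600, and (26−19)/(19−6) = 0.5385.
0.9600 ≥ 0.5385, so cooperation is sustainable.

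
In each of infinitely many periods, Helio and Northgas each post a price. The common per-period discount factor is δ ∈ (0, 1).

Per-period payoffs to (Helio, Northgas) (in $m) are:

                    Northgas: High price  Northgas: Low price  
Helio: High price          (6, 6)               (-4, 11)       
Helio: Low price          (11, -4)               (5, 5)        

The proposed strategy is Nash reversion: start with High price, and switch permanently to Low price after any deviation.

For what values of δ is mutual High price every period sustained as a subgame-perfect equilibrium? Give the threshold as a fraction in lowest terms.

5/6

One-period gain from deviating is 11 − 6 = 5. The loss is 6 − 5 = 1 in every subsequent period, with present value 1·δ/(1−δ).
Deviation is unprofitable when 1·δ/(1−δ) ≥ 5, i.e. δ/(1−δ) ≥ 5.
Equivalently δ ≥ 5/(5+1) = 5/6.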